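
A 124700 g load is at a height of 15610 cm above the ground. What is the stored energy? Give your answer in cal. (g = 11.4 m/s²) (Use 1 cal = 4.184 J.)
Convert to SI: m = 124.7 kg, h = 156.1 m
PE = mgh = (124.7)(11.4)(156.1) = 221909 J = 53040 cal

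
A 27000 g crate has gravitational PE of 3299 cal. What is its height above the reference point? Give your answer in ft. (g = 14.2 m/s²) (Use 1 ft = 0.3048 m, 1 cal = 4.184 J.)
Convert to SI: m = 27.0 kg, PE = 13803.0 J
h = PE/(mg) = 13803.0/(27.0·14.2) = 36.0016 m = 118.1 ft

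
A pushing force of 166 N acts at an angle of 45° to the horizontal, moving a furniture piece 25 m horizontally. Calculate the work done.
W = F·d·cosθ = (166)(25)cos(45°) = 2934 J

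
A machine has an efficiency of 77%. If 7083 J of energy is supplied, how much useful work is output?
W_out = η·W_in = 0.77·7083 = 5453.91 J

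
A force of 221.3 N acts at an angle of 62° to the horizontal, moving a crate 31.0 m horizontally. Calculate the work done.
W = F·d·cosθ = (221.3)(31.0)cos(62°) = 3221 J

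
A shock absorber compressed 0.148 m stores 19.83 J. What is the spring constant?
k = 2·PE/x² = 2·19.83/(0.148)² = 1811 N/m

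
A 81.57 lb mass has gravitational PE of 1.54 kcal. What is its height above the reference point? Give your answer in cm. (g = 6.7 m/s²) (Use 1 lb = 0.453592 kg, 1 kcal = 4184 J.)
Convert to SI: m = 36.9995 kg, PE = 6443.36 J
h = PE/(mg) = 6443.36/(36.9995·6.7) = 25.9921 m = 2599 cm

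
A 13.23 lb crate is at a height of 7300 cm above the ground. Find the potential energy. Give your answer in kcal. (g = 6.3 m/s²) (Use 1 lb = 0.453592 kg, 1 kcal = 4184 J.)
Convert to SI: m = 6.00102 kg, h = 73.0 m
PE = mgh = (6.00102)(6.3)(73.0) = 2759.87 J = 0.6596 kcal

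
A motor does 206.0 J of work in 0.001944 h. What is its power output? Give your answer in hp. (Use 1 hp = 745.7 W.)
Convert to SI: W = 206.0 J, t = 6.9984 s
P = W/t = 206.0/6.9984 = 29.4353 W = 0.03947 hp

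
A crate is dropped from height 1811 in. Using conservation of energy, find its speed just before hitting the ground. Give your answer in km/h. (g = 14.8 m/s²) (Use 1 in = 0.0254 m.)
Convert to SI: h = 45.9994 m
mgh = ½mv² ⇒ v = √(2gh) = √(2·14.8·45.9994) = 36.8996 m/s = 132.8 km/h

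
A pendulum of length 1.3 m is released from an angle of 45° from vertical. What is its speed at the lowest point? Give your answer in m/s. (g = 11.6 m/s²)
h = L(1 − cosθ) = 1.3(1 − cos45°) = 0.380761 m
v = √(2gh) = √(2·11.6·0.380761) = 2.972 m/s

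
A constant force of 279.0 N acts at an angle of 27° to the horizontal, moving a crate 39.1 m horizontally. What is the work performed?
W = F·d·cosθ = (279.0)(39.1)cos(27°) = 9720 J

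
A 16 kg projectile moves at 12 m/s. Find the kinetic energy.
KE = ½mv² = ½(16)(12)² = 1152.0 J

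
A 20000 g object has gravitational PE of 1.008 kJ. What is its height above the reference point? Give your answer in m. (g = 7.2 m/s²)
Convert to SI: m = 20.0 kg, PE = 1008.0 J
h = PE/(mg) = 1008.0/(20.0·7.2) = 7.0 m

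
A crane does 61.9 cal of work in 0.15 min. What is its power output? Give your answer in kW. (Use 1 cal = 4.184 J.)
Convert to SI: W = 258.99 J, t = 9.0 s
P = W/t = 258.99/9.0 = 28.7766 W = 0.02878 kW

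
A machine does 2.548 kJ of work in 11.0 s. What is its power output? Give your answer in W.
Convert to SI: W = 2548.0 J, t = 11.0 s
P = W/t = 2548.0/11.0 = 231.6 W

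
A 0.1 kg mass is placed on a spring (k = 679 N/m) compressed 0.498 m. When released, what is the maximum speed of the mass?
½kx² = ½mv² ⇒ v = x√(k/m) = (0.498)√(679/0.1) = 41.04 m/s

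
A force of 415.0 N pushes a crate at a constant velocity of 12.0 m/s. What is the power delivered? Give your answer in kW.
P = Fv = (415.0)(12.0) = 4980.0 W = 4.98 kW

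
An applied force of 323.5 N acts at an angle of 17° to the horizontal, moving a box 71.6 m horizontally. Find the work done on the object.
W = F·d·cosθ = (323.5)(71.6)cos(17°) = 22150 J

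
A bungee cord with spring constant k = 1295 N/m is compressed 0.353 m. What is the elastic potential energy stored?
PE = ½kx² = ½(1295)(0.353)² = 80.68 J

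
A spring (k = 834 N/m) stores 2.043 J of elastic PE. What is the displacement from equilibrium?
x = √(2·PE/k) = √(2·2.043/834) = 0.06999 m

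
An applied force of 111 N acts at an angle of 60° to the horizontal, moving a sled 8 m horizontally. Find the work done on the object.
W = F·d·cosθ = (111)(8)cos(60°) = 444.0 J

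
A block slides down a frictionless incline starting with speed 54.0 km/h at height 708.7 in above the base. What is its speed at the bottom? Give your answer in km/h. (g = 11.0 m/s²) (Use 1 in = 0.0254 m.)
Convert to SI: v₀ = 15.0 m/s, h = 18.001 m
½mv₀² + mgh = ½mv² ⇒ v = √(v₀² + 2gh) = √(15.0² + 2·11.0·18.001) = 24.9203 m/s = 89.71 km/h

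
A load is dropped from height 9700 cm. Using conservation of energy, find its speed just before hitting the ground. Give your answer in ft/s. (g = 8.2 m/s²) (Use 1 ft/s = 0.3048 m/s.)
Convert to SI: h = 97.0 m
mgh = ½mv² ⇒ v = √(2gh) = √(2·8.2·97.0) = 39.8848 m/s = 130.9 ft/s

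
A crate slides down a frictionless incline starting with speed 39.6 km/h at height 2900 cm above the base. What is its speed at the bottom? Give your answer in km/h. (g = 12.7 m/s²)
Convert to SI: v₀ = 11.0 m/s, h = 29.0 m
½mv₀² + mgh = ½mv² ⇒ v = √(v₀² + 2gh) = √(11.0² + 2·12.7·29.0) = 29.2848 m/s = 105.4 km/h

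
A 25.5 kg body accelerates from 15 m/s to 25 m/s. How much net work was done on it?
W = ΔKE = ½m(v₂² − v₁²) = ½(25.5)(25² − 15²) = 5100.0 J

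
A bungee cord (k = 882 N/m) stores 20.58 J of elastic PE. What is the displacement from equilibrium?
x = √(2·PE/k) = √(2·20.58/882) = 0.216 m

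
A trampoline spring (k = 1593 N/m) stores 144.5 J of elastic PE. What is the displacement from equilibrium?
x = √(2·PE/k) = √(2·144.5/1593) = 0.4259 m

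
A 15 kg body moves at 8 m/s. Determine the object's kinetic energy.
KE = ½mv² = ½(15)(8)² = 480.0 J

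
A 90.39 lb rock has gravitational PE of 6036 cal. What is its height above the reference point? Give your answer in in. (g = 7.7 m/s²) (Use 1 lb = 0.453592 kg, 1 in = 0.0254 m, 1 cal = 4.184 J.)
Convert to SI: m = 41.0002 kg, PE = 25254.6 J
h = PE/(mg) = 25254.6/(41.0002·7.7) = 79.9953 m = 3149 in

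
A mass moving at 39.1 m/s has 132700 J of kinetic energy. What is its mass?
m = 2·KE/v² = 2·132700/(39.1)² = 173.6 kg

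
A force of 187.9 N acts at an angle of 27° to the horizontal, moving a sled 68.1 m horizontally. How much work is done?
W = F·d·cosθ = (187.9)(68.1)cos(27°) = 11400 J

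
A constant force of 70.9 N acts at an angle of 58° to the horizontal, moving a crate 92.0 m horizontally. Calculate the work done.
W = F·d·cosθ = (70.9)(92.0)cos(58°) = 3457 J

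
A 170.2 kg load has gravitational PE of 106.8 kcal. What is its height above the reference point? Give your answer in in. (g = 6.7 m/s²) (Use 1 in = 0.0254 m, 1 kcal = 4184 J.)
Convert to SI: m = 170.2 kg, PE = 446851 J
h = PE/(mg) = 446851/(170.2·6.7) = 391.858 m = 15430 in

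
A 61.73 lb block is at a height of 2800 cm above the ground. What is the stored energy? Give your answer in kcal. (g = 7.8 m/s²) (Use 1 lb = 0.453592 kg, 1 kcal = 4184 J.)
Convert to SI: m = 28.0002 kg, h = 28.0 m
PE = mgh = (28.0002)(7.8)(28.0) = 6115.25 J = 1.462 kcal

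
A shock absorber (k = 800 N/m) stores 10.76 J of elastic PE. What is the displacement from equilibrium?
x = √(2·PE/k) = √(2·10.76/800) = 0.164 m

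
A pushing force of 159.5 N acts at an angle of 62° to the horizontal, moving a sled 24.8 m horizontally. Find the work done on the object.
W = F·d·cosθ = (159.5)(24.8)cos(62°) = 1857 J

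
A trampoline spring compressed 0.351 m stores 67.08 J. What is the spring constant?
k = 2·PE/x² = 2·67.08/(0.351)² = 1089 N/m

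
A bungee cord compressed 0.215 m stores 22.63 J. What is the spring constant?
k = 2·PE/x² = 2·22.63/(0.215)² = 979.1 N/m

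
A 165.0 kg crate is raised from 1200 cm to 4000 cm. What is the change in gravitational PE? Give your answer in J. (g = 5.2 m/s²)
Convert to SI: m = 165.0 kg, Δh = 28.0 m
ΔPE = mgΔh = (165.0)(5.2)(28.0) = 24020 J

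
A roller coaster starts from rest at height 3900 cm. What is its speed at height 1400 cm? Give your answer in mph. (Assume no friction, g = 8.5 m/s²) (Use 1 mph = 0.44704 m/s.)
Convert to SI: h₁−h₂ = 25.0 m
mgh₁ = mgh₂ + ½mv² ⇒ v = √(2g(h₁−h₂)) = √(2·8.5·25.0) = 20.6155 m/s = 46.12 mph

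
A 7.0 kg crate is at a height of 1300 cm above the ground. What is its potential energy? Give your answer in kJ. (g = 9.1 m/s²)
Convert to SI: m = 7.0 kg, h = 13.0 m
PE = mgh = (7.0)(9.1)(13.0) = 828.1 J = 0.8281 kJ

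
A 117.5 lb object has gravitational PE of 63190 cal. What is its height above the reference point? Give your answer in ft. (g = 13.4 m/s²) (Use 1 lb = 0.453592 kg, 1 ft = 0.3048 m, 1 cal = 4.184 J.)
Convert to SI: m = 53.2971 kg, PE = 264387 J
h = PE/(mg) = 264387/(53.2971·13.4) = 370.196 m = 1215 ft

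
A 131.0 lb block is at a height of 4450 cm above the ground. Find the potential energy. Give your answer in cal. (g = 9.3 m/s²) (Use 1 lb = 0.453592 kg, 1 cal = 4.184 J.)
Convert to SI: m = 59.4206 kg, h = 44.5 m
PE = mgh = (59.4206)(9.3)(44.5) = 24591.2 J = 5877 cal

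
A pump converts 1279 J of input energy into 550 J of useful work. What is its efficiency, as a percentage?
η = W_out/W_in = 550/1279 = 43.0%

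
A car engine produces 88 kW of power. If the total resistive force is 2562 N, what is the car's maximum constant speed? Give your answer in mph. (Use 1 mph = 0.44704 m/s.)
P = Fv ⇒ v = P/F = 88000 W/2562.0 N = 34.3482 m/s = 76.83 mph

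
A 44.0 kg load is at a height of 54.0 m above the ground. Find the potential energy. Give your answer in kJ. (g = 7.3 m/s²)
PE = mgh = (44.0)(7.3)(54.0) = 17344.8 J = 17.34 kJ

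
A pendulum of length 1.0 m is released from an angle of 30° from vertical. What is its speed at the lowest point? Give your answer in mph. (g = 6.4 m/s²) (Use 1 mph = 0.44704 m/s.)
h = L(1 − cosθ) = 1.0(1 − cos30°) = 0.133975 m
v = √(2gh) = √(2·6.4·0.133975) = 1.30953 m/s = 2.929 mph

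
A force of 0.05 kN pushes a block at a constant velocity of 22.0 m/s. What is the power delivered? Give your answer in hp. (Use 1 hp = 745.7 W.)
Convert to SI: F = 50.0 N, v = 22.0 m/s
P = Fv = (50.0)(22.0) = 1100.0 W = 1.475 hp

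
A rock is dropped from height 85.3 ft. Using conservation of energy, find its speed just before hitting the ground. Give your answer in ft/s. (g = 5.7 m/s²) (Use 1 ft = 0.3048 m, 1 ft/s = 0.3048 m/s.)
Convert to SI: h = 25.9994 m
mgh = ½mv² ⇒ v = √(2gh) = √(2·5.7·25.9994) = 17.2161 m/s = 56.48 ft/s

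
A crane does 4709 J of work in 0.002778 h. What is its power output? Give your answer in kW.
Convert to SI: W = 4709.0 J, t = 10.0008 s
P = W/t = 4709.0/10.0008 = 470.862 W = 0.4709 kW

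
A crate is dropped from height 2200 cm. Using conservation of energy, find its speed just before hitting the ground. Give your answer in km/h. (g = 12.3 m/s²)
Convert to SI: h = 22.0 m
mgh = ½mv² ⇒ v = √(2gh) = √(2·12.3·22.0) = 23.2637 m/s = 83.75 km/h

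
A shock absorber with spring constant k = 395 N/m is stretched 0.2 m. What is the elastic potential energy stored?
PE = ½kx² = ½(395)(0.2)² = 7.9 J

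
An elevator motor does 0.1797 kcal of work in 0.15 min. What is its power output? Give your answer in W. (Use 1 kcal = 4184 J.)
Convert to SI: W = 751.865 J, t = 9.0 s
P = W/t = 751.865/9.0 = 83.54 W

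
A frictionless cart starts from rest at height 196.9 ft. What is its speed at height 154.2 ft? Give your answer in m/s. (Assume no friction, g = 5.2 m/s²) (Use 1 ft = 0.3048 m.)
Convert to SI: h₁−h₂ = 13.015 m
mgh₁ = mgh₂ + ½mv² ⇒ v = √(2g(h₁−h₂)) = √(2·5.2·13.015) = 11.63 m/s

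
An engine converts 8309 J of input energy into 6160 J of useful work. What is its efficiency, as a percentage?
η = W_out/W_in = 6160/8309 = 74.14%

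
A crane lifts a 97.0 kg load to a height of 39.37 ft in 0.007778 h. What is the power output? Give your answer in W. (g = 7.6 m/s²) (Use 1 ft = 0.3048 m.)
Convert to SI: m = 97.0 kg, h = 12.0 m, t = 28.0008 s
P = mgh/t = (97.0)(7.6)(12.0)/28.0008 = 315.9 W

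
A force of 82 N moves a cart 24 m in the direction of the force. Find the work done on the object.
W = F·d = (82)(24) = 1968 J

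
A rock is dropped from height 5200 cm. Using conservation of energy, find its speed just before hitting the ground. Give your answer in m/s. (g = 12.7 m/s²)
Convert to SI: h = 52.0 m
mgh = ½mv² ⇒ v = √(2gh) = √(2·12.7·52.0) = 36.34 m/s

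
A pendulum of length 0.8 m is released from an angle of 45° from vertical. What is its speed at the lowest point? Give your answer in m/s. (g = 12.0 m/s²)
h = L(1 − cosθ) = 0.8(1 − cos45°) = 0.234315 m
v = √(2gh) = √(2·12.0·0.234315) = 2.371 m/s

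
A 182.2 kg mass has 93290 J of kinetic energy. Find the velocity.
v = √(2·KE/m) = √(2·93290/182.2) = 32.0 m/s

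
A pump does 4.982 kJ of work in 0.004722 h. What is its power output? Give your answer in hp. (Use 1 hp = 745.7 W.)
Convert to SI: W = 4982.0 J, t = 16.9992 s
P = W/t = 4982.0/16.9992 = 293.073 W = 0.393 hp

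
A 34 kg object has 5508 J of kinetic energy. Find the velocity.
v = √(2·KE/m) = √(2·5508/34) = 18.0 m/s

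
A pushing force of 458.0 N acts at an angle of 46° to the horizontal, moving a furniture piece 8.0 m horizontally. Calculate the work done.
W = F·d·cosθ = (458.0)(8.0)cos(46°) = 2545 J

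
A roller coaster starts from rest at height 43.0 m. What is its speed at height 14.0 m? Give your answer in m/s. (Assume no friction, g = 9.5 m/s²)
mgh₁ = mgh₂ + ½mv² ⇒ v = √(2g(h₁−h₂)) = √(2·9.5·29.0) = 23.47 m/s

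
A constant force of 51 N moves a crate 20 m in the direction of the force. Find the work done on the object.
W = F·d = (51)(20) = 1020 J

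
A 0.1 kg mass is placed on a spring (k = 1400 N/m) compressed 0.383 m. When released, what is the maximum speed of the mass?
½kx² = ½mv² ⇒ v = x√(k/m) = (0.383)√(1400/0.1) = 45.32 m/s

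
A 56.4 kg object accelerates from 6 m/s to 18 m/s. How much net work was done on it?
W = ΔKE = ½m(v₂² − v₁²) = ½(56.4)(18² − 6²) = 8121.6 J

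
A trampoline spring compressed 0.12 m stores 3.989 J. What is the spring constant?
k = 2·PE/x² = 2·3.989/(0.12)² = 554.0 N/m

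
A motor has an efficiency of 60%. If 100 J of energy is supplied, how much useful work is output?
W_out = η·W_in = 0.6·100 = 60.0 J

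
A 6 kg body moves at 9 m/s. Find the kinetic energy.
KE = ½mv² = ½(6)(9)² = 243.0 J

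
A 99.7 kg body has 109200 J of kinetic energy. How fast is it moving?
v = √(2·KE/m) = √(2·109200/99.7) = 46.8 m/s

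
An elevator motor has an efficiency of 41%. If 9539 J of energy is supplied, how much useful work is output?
W_out = η·W_in = 0.41·9539 = 3910.99 J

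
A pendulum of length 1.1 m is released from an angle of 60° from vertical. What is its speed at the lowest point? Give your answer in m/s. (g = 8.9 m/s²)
h = L(1 − cosθ) = 1.1(1 − cos60°) = 0.55 m
v = √(2gh) = √(2·8.9·0.55) = 3.129 m/s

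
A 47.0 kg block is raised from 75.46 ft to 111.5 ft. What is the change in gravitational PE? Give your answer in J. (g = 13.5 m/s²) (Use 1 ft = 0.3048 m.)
Convert to SI: m = 47.0 kg, Δh = 10.985 m
ΔPE = mgΔh = (47.0)(13.5)(10.985) = 6970 J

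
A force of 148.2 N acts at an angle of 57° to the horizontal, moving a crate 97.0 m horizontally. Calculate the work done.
W = F·d·cosθ = (148.2)(97.0)cos(57°) = 7829 J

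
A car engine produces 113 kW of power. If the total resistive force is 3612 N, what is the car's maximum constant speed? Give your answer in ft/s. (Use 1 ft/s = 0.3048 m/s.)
P = Fv ⇒ v = P/F = 113000 W/3612.0 N = 31.2846 m/s = 102.6 ft/s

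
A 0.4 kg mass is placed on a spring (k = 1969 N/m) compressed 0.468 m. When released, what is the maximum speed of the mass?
½kx² = ½mv² ⇒ v = x√(k/m) = (0.468)√(1969/0.4) = 32.84 m/s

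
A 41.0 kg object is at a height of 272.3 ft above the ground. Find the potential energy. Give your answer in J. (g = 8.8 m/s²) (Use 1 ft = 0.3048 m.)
Convert to SI: m = 41.0 kg, h = 82.997 m
PE = mgh = (41.0)(8.8)(82.997) = 29950 J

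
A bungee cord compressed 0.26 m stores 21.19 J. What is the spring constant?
k = 2·PE/x² = 2·21.19/(0.26)² = 626.9 N/m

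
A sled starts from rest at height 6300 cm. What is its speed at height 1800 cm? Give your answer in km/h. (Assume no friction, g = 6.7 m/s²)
Convert to SI: h₁−h₂ = 45.0 m
mgh₁ = mgh₂ + ½mv² ⇒ v = √(2g(h₁−h₂)) = √(2·6.7·45.0) = 24.5561 m/s = 88.4 km/h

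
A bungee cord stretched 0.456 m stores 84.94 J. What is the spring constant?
k = 2·PE/x² = 2·84.94/(0.456)² = 817.0 N/m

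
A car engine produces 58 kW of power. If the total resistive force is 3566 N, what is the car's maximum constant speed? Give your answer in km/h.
P = Fv ⇒ v = P/F = 58000 W/3566.0 N = 16.2647 m/s = 58.55 km/h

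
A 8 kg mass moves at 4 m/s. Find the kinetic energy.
KE = ½mv² = ½(8)(4)² = 64.0 J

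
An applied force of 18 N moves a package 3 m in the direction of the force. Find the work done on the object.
W = F·d = (18)(3) = 54.0 J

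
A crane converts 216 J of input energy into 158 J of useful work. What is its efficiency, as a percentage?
η = W_out/W_in = 158/216 = 73.15%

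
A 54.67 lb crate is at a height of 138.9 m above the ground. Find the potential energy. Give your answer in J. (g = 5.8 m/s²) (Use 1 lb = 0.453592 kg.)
Convert to SI: m = 24.7979 kg, h = 138.9 m
PE = mgh = (24.7979)(5.8)(138.9) = 19980 J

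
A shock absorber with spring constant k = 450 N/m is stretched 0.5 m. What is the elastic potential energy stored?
PE = ½kx² = ½(450)(0.5)² = 56.25 J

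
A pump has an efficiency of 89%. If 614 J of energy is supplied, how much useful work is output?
W_out = η·W_in = 0.89·614 = 546.46 J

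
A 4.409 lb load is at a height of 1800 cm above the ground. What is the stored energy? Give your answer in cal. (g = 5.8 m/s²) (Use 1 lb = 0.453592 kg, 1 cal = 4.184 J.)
Convert to SI: m = 1.99989 kg, h = 18.0 m
PE = mgh = (1.99989)(5.8)(18.0) = 208.788 J = 49.9 cal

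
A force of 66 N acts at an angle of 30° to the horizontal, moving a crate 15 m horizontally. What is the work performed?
W = F·d·cosθ = (66)(15)cos(30°) = 857.4 J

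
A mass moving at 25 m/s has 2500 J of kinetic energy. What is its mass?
m = 2·KE/v² = 2·2500/(25)² = 8.0 kg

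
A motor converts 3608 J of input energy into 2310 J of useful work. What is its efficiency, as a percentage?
η = W_out/W_in = 2310/3608 = 64.02%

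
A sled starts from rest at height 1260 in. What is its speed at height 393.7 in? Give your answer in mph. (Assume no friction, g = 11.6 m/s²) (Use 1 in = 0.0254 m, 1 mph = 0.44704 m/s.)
Convert to SI: h₁−h₂ = 22.004 m
mgh₁ = mgh₂ + ½mv² ⇒ v = √(2g(h₁−h₂)) = √(2·11.6·22.004) = 22.5941 m/s = 50.54 mph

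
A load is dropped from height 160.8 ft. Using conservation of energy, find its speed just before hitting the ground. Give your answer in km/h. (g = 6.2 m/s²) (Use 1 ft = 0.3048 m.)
Convert to SI: h = 49.0118 m
mgh = ½mv² ⇒ v = √(2gh) = √(2·6.2·49.0118) = 24.6525 m/s = 88.75 km/h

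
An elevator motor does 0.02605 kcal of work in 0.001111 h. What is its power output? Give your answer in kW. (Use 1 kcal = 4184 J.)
Convert to SI: W = 108.993 J, t = 3.9996 s
P = W/t = 108.993/3.9996 = 27.251 W = 0.02725 kW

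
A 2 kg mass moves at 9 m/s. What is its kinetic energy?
KE = ½mv² = ½(2)(9)² = 81.0 J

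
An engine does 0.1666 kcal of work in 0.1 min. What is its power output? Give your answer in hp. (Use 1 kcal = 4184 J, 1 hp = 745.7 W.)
Convert to SI: W = 697.054 J, t = 6.0 s
P = W/t = 697.054/6.0 = 116.176 W = 0.1558 hp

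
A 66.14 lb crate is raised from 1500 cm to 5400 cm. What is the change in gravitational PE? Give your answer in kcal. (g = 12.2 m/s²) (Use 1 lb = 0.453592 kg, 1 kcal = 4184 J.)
Convert to SI: m = 30.0006 kg, Δh = 39.0 m
ΔPE = mgΔh = (30.0006)(12.2)(39.0) = 14274.3 J = 3.412 kcal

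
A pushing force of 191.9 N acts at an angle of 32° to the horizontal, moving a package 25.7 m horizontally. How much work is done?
W = F·d·cosθ = (191.9)(25.7)cos(32°) = 4182 J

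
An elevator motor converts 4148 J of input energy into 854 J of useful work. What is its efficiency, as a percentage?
η = W_out/W_in = 854/4148 = 20.59%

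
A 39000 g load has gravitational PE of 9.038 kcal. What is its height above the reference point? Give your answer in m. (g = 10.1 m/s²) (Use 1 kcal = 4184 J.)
Convert to SI: m = 39.0 kg, PE = 37815.0 J
h = PE/(mg) = 37815.0/(39.0·10.1) = 96.0 m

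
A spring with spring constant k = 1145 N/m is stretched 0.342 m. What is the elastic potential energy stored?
PE = ½kx² = ½(1145)(0.342)² = 66.96 J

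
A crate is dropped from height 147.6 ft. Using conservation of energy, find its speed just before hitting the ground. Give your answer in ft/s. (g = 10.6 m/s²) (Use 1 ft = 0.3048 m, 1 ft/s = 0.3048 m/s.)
Convert to SI: h = 44.9885 m
mgh = ½mv² ⇒ v = √(2gh) = √(2·10.6·44.9885) = 30.8829 m/s = 101.3 ft/s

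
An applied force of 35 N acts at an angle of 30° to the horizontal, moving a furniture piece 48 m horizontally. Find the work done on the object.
W = F·d·cosθ = (35)(48)cos(30°) = 1455 J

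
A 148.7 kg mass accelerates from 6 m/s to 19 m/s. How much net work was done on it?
W = ΔKE = ½m(v₂² − v₁²) = ½(148.7)(19² − 6²) = 24163.75 J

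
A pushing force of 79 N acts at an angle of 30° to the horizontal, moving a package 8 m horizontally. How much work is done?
W = F·d·cosθ = (79)(8)cos(30°) = 547.3 J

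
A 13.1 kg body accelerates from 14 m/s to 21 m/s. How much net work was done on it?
W = ΔKE = ½m(v₂² − v₁²) = ½(13.1)(21² − 14²) = 1604.75 J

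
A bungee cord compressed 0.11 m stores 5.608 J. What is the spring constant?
k = 2·PE/x² = 2·5.608/(0.11)² = 926.9 N/m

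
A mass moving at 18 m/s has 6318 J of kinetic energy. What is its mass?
m = 2·KE/v² = 2·6318/(18)² = 39.0 kg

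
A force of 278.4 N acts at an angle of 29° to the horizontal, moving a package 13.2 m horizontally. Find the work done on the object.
W = F·d·cosθ = (278.4)(13.2)cos(29°) = 3214 J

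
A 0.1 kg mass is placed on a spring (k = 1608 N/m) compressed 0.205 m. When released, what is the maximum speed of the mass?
½kx² = ½mv² ⇒ v = x√(k/m) = (0.205)√(1608/0.1) = 26.0 m/s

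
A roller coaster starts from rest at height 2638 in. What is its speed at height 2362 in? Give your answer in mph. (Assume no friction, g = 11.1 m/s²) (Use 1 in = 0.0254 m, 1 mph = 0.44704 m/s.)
Convert to SI: h₁−h₂ = 7.0104 m
mgh₁ = mgh₂ + ½mv² ⇒ v = √(2g(h₁−h₂)) = √(2·11.1·7.0104) = 12.4752 m/s = 27.91 mph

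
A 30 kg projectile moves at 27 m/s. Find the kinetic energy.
KE = ½mv² = ½(30)(27)² = 10935.0 J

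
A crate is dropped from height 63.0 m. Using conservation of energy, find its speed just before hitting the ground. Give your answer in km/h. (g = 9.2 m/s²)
mgh = ½mv² ⇒ v = √(2gh) = √(2·9.2·63.0) = 34.047 m/s = 122.6 km/h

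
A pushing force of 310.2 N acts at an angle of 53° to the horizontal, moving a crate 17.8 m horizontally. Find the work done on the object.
W = F·d·cosθ = (310.2)(17.8)cos(53°) = 3323 J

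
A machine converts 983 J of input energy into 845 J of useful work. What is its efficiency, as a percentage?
η = W_out/W_in = 845/983 = 85.96%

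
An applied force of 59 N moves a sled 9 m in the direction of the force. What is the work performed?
W = F·d = (59)(9) = 531.0 J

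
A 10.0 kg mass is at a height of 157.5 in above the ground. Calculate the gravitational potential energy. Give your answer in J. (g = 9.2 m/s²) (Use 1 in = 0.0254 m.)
Convert to SI: m = 10.0 kg, h = 4.0005 m
PE = mgh = (10.0)(9.2)(4.0005) = 368.0 J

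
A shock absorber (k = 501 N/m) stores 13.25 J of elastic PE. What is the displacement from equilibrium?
x = √(2·PE/k) = √(2·13.25/501) = 0.23 m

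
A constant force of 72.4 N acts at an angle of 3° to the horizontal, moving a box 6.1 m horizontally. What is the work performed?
W = F·d·cosθ = (72.4)(6.1)cos(3°) = 441.0 J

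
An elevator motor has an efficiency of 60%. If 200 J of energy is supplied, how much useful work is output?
W_out = η·W_in = 0.6·200 = 120.0 J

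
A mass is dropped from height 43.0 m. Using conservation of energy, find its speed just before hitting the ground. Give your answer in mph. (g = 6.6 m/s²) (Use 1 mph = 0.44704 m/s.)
mgh = ½mv² ⇒ v = √(2gh) = √(2·6.6·43.0) = 23.8244 m/s = 53.29 mph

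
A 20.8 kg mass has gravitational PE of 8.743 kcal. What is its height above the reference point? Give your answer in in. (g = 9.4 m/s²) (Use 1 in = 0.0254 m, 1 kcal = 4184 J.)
Convert to SI: m = 20.8 kg, PE = 36580.7 J
h = PE/(mg) = 36580.7/(20.8·9.4) = 187.094 m = 7366 in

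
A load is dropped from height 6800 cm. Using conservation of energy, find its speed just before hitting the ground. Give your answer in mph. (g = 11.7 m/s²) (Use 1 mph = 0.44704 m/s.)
Convert to SI: h = 68.0 m
mgh = ½mv² ⇒ v = √(2gh) = √(2·11.7·68.0) = 39.8898 m/s = 89.23 mph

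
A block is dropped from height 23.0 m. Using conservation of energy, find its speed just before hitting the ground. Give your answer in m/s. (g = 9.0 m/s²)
mgh = ½mv² ⇒ v = √(2gh) = √(2·9.0·23.0) = 20.35 m/s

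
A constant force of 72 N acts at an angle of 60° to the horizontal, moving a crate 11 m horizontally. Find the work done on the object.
W = F·d·cosθ = (72)(11)cos(60°) = 396.0 J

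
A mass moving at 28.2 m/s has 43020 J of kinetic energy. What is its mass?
m = 2·KE/v² = 2·43020/(28.2)² = 108.2 kg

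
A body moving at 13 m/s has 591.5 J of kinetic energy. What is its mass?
m = 2·KE/v² = 2·591.5/(13)² = 7.0 kg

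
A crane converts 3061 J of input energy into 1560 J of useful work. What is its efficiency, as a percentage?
η = W_out/W_in = 1560/3061 = 50.96%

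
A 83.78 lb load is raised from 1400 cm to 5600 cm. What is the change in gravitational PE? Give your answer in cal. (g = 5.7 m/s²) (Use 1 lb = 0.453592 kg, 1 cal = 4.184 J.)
Convert to SI: m = 38.0019 kg, Δh = 42.0 m
ΔPE = mgΔh = (38.0019)(5.7)(42.0) = 9097.66 J = 2174 cal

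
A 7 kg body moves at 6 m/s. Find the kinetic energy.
KE = ½mv² = ½(7)(6)² = 126.0 J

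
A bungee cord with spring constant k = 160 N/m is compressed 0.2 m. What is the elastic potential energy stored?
PE = ½kx² = ½(160)(0.2)² = 3.2 J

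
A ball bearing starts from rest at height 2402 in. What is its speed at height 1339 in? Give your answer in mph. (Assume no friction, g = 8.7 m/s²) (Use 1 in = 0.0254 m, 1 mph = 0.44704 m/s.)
Convert to SI: h₁−h₂ = 27.0002 m
mgh₁ = mgh₂ + ½mv² ⇒ v = √(2g(h₁−h₂)) = √(2·8.7·27.0002) = 21.675 m/s = 48.49 mph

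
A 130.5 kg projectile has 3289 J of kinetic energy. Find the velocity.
v = √(2·KE/m) = √(2·3289/130.5) = 7.1 m/s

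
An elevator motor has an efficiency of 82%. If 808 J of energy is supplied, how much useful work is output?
W_out = η·W_in = 0.82·808 = 662.56 J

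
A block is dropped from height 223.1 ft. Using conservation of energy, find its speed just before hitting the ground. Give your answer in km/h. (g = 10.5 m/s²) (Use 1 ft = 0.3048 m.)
Convert to SI: h = 68.0009 m
mgh = ½mv² ⇒ v = √(2gh) = √(2·10.5·68.0009) = 37.7891 m/s = 136.0 km/h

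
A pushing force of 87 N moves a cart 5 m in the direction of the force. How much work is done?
W = F·d = (87)(5) = 435.0 J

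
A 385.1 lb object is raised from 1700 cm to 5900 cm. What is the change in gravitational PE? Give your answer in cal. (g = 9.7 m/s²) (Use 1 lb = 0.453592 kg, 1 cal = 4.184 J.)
Convert to SI: m = 174.678 kg, Δh = 42.0 m
ΔPE = mgΔh = (174.678)(9.7)(42.0) = 71163.9 J = 17010 cal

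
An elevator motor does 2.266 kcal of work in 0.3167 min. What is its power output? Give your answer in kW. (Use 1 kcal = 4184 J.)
Convert to SI: W = 9480.94 J, t = 19.002 s
P = W/t = 9480.94/19.002 = 498.945 W = 0.4989 kW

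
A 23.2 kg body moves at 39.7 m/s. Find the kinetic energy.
KE = ½mv² = ½(23.2)(39.7)² = 18280 J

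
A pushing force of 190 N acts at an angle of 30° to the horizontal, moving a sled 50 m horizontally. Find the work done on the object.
W = F·d·cosθ = (190)(50)cos(30°) = 8227 J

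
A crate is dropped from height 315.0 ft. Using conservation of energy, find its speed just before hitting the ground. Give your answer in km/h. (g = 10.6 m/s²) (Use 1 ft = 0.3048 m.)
Convert to SI: h = 96.012 m
mgh = ½mv² ⇒ v = √(2gh) = √(2·10.6·96.012) = 45.116 m/s = 162.4 km/h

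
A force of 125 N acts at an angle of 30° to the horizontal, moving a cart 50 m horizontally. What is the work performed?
W = F·d·cosθ = (125)(50)cos(30°) = 5413 J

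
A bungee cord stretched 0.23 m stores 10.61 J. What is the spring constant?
k = 2·PE/x² = 2·10.61/(0.23)² = 401.1 N/m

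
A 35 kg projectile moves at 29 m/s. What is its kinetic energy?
KE = ½mv² = ½(35)(29)² = 14717.5 J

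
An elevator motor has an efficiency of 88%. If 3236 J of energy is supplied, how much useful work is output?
W_out = η·W_in = 0.88·3236 = 2847.68 J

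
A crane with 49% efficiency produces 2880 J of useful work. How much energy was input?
W_in = W_out/η = 2880/0.49 = 5878 J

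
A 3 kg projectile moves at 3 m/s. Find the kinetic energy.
KE = ½mv² = ½(3)(3)² = 13.5 J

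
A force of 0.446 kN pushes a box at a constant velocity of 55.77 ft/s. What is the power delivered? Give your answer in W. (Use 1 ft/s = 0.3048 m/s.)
Convert to SI: F = 446.0 N, v = 16.9987 m/s
P = Fv = (446.0)(16.9987) = 7581 W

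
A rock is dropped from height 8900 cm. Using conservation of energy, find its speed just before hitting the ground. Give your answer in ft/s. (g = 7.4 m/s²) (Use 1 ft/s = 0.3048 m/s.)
Convert to SI: h = 89.0 m
mgh = ½mv² ⇒ v = √(2gh) = √(2·7.4·89.0) = 36.2933 m/s = 119.1 ft/s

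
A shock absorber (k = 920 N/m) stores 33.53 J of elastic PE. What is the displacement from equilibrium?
x = √(2·PE/k) = √(2·33.53/920) = 0.27 m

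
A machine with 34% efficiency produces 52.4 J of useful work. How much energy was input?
W_in = W_out/η = 52.4/0.34 = 154.1 J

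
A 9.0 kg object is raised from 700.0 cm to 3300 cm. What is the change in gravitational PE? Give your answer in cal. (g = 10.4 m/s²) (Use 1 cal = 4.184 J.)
Convert to SI: m = 9.0 kg, Δh = 26.0 m
ΔPE = mgΔh = (9.0)(10.4)(26.0) = 2433.6 J = 581.6 cal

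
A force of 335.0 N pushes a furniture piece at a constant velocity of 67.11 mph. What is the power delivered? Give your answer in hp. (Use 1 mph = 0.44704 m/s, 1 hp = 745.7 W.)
Convert to SI: F = 335.0 N, v = 30.0009 m/s
P = Fv = (335.0)(30.0009) = 10050.3 W = 13.48 hp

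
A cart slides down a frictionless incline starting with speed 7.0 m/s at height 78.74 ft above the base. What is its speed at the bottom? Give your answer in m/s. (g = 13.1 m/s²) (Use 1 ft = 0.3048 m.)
Convert to SI: v₀ = 7.0 m/s, h = 24.0 m
½mv₀² + mgh = ½mv² ⇒ v = √(v₀² + 2gh) = √(7.0² + 2·13.1·24.0) = 26.03 m/s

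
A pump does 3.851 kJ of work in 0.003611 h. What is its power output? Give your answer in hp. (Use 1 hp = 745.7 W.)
Convert to SI: W = 3851.0 J, t = 12.9996 s
P = W/t = 3851.0/12.9996 = 296.24 W = 0.3973 hp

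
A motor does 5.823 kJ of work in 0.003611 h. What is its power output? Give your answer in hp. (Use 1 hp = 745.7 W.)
Convert to SI: W = 5823.0 J, t = 12.9996 s
P = W/t = 5823.0/12.9996 = 447.937 W = 0.6007 hp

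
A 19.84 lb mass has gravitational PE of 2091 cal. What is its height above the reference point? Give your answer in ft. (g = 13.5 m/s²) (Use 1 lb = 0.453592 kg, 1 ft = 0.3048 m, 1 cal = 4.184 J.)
Convert to SI: m = 8.99927 kg, PE = 8748.74 J
h = PE/(mg) = 8748.74/(8.99927·13.5) = 72.012 m = 236.3 ft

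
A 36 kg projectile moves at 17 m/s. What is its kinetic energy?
KE = ½mv² = ½(36)(17)² = 5202.0 J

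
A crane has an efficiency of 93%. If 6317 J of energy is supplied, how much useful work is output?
W_out = η·W_in = 0.93·6317 = 5874.81 J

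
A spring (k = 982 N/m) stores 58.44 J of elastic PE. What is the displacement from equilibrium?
x = √(2·PE/k) = √(2·58.44/982) = 0.345 m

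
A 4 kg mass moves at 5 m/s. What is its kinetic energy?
KE = ½mv² = ½(4)(5)² = 50.0 J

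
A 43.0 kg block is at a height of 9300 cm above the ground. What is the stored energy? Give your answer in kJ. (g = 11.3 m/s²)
Convert to SI: m = 43.0 kg, h = 93.0 m
PE = mgh = (43.0)(11.3)(93.0) = 45188.7 J = 45.19 kJ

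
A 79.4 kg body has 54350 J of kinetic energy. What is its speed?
v = √(2·KE/m) = √(2·54350/79.4) = 37.0 m/s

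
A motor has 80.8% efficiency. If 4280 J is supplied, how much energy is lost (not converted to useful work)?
W_lost = W_in(1 − η) = 4280·(1 − 0.808) = 821.8 J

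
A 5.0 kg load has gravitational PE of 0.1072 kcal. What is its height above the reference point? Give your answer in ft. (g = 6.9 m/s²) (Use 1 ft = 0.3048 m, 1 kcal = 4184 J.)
Convert to SI: m = 5.0 kg, PE = 448.525 J
h = PE/(mg) = 448.525/(5.0·6.9) = 13.0007 m = 42.65 ft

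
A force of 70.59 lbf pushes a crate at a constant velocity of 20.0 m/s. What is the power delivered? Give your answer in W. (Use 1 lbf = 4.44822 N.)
Convert to SI: F = 314.0 N, v = 20.0 m/s
P = Fv = (314.0)(20.0) = 6280 W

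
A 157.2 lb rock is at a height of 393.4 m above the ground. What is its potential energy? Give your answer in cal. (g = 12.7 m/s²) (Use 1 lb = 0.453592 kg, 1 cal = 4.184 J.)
Convert to SI: m = 71.3047 kg, h = 393.4 m
PE = mgh = (71.3047)(12.7)(393.4) = 356251 J = 85150 cal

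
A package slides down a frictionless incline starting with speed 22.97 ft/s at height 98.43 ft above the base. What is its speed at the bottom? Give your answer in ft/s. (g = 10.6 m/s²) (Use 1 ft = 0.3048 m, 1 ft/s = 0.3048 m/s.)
Convert to SI: v₀ = 7.00126 m/s, h = 30.0015 m
½mv₀² + mgh = ½mv² ⇒ v = √(v₀² + 2gh) = √(7.00126² + 2·10.6·30.0015) = 26.1734 m/s = 85.87 ft/s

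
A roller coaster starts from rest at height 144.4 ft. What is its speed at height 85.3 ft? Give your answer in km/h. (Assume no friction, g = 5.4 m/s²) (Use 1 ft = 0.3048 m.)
Convert to SI: h₁−h₂ = 18.0137 m
mgh₁ = mgh₂ + ½mv² ⇒ v = √(2g(h₁−h₂)) = √(2·5.4·18.0137) = 13.948 m/s = 50.21 km/h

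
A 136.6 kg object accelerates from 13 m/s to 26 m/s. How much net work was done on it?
W = ΔKE = ½m(v₂² − v₁²) = ½(136.6)(26² − 13²) = 34628.1 J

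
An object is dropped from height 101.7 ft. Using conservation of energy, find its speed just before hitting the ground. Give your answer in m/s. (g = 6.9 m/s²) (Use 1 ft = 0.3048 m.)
Convert to SI: h = 30.9982 m
mgh = ½mv² ⇒ v = √(2gh) = √(2·6.9·30.9982) = 20.68 m/s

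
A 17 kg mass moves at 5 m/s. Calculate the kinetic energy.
KE = ½mv² = ½(17)(5)² = 212.5 J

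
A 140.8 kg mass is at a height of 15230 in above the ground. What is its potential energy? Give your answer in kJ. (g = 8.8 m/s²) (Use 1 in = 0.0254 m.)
Convert to SI: m = 140.8 kg, h = 386.842 m
PE = mgh = (140.8)(8.8)(386.842) = 479313 J = 479.3 kJ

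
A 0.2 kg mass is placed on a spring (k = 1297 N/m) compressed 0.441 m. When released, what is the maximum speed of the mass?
½kx² = ½mv² ⇒ v = x√(k/m) = (0.441)√(1297/0.2) = 35.51 m/s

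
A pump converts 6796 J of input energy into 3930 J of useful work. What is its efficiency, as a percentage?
η = W_out/W_in = 3930/6796 = 57.83%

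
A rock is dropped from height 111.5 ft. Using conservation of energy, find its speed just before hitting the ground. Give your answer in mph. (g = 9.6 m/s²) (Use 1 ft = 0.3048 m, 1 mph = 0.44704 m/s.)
Convert to SI: h = 33.9852 m
mgh = ½mv² ⇒ v = √(2gh) = √(2·9.6·33.9852) = 25.5444 m/s = 57.14 mph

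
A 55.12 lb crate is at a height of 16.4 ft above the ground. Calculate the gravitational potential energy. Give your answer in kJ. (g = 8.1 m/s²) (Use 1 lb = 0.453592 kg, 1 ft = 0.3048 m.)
Convert to SI: m = 25.002 kg, h = 4.99872 m
PE = mgh = (25.002)(8.1)(4.99872) = 1012.32 J = 1.012 kJ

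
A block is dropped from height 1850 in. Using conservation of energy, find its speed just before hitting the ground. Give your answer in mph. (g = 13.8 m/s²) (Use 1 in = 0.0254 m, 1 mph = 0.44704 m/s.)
Convert to SI: h = 46.99 m
mgh = ½mv² ⇒ v = √(2gh) = √(2·13.8·46.99) = 36.0128 m/s = 80.56 mph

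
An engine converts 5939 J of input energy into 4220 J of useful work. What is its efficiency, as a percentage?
η = W_out/W_in = 4220/5939 = 71.06%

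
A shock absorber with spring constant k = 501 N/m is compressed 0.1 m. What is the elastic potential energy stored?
PE = ½kx² = ½(501)(0.1)² = 2.505 J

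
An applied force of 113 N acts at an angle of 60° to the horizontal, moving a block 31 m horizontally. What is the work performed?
W = F·d·cosθ = (113)(31)cos(60°) = 1752 J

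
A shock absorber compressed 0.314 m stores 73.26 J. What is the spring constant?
k = 2·PE/x² = 2·73.26/(0.314)² = 1486 N/m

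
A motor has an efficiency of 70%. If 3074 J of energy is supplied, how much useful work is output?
W_out = η·W_in = 0.7·3074 = 2151.8 J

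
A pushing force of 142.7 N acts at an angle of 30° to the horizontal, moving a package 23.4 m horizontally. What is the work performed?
W = F·d·cosθ = (142.7)(23.4)cos(30°) = 2892 J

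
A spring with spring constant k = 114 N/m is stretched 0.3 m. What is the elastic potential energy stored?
PE = ½kx² = ½(114)(0.3)² = 5.13 J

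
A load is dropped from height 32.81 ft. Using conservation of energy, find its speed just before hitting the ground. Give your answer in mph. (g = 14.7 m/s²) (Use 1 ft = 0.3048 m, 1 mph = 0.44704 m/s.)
Convert to SI: h = 10.0005 m
mgh = ½mv² ⇒ v = √(2gh) = √(2·14.7·10.0005) = 17.1468 m/s = 38.36 mph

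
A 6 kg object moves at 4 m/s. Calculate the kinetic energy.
KE = ½mv² = ½(6)(4)² = 48.0 J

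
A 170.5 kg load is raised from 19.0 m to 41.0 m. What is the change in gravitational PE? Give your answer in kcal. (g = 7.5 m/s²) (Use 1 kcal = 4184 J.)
ΔPE = mgΔh = (170.5)(7.5)(22.0) = 28132.5 J = 6.724 kcal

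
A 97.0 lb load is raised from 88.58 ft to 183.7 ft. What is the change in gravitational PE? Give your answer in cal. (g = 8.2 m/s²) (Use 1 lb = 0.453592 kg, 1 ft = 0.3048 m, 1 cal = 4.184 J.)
Convert to SI: m = 43.9984 kg, Δh = 28.9926 m
ΔPE = mgΔh = (43.9984)(8.2)(28.9926) = 10460.1 J = 2500 cal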